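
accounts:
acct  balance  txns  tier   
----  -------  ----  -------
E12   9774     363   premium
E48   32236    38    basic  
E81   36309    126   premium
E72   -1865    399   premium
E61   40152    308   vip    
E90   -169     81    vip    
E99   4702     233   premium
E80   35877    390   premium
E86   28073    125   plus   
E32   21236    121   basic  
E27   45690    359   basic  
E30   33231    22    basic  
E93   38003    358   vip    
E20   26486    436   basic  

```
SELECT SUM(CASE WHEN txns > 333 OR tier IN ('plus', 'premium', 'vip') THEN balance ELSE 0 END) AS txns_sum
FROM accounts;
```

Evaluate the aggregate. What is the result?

acct=E12: ✓ → 9774
acct=E48: ✗
acct=E81: ✓ → 36309
acct=E72: ✓ → -1865
acct=E61: ✓ → 40152
acct=E90: ✓ → -169
acct=E99: ✓ → 4702
acct=E80: ✓ → 35877
acct=E86: ✓ → 28073
acct=E32: ✗
acct=E27: ✓ → 45690
acct=E30: ✗
acct=E93: ✓ → 38003
acct=E20: ✓ → 26486
txns_sum = 9774 + 36309 + -1865 + 40152 + -169 + 4702 + 35877 + 28073 + 45690 + 38003 + 26486 = 263032

263032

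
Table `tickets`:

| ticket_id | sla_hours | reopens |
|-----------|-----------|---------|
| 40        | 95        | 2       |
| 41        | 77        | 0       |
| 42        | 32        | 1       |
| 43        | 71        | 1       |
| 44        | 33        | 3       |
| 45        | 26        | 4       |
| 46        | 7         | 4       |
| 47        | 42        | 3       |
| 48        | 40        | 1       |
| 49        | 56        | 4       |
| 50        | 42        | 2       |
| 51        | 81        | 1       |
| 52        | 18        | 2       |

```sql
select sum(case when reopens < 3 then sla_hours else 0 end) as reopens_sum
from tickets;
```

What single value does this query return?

ticket_id=40: ✓ → 95
ticket_id=41: ✓ → 77
ticket_id=42: ✓ → 32
ticket_id=43: ✓ → 71
ticket_id=44: ✗
ticket_id=45: ✗
ticket_id=46: ✗
ticket_id=47: ✗
ticket_id=48: ✓ → 40
ticket_id=49: ✗
ticket_id=50: ✓ → 42
ticket_id=51: ✓ → 81
ticket_id=52: ✓ → 18
reopens_sum = 95 + 77 + 32 + 71 + 40 + 42 + 81 + 18 = 456

456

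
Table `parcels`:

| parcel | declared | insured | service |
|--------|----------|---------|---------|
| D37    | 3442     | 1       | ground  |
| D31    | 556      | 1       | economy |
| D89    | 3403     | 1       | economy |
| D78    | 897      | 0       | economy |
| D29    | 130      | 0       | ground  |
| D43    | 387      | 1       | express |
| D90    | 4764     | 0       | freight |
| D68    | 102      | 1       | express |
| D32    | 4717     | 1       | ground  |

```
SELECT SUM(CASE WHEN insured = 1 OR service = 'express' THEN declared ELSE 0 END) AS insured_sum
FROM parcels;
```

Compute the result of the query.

parcel=D37: ✓ → 3442
parcel=D31: ✓ → 556
parcel=D89: ✓ → 3403
parcel=D78: ✗
parcel=D29: ✗
parcel=D43: ✓ → 387
parcel=D90: ✗
parcel=D68: ✓ → 102
parcel=D32: ✓ → 4717
insured_sum = 3442 + 556 + 3403 + 387 + 102 + 4717 = 12607

12607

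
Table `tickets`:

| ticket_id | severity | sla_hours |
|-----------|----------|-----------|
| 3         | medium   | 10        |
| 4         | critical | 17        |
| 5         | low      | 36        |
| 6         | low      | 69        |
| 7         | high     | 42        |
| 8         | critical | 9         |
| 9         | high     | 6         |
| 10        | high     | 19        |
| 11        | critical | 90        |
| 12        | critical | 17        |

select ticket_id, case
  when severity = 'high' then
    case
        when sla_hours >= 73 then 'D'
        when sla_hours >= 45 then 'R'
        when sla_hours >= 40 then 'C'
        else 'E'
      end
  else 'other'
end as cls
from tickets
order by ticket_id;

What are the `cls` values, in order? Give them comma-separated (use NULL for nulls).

other, other, other, other, C, other, E, E, other, other

ticket_id=3: severity='medium' → outer ELSE → other
ticket_id=4: severity='critical' → outer ELSE → other
ticket_id=5: severity='low' → outer ELSE → other
ticket_id=6: severity='low' → outer ELSE → other
ticket_id=7: severity='high' → inner[sla_hours >= 40] → C
ticket_id=8: severity='critical' → outer ELSE → other
ticket_id=9: severity='high' → inner[ELSE] → E
ticket_id=10: severity='high' → inner[ELSE] → E
ticket_id=11: severity='critical' → outer ELSE → other
ticket_id=12: severity='critical' → outer ELSE → other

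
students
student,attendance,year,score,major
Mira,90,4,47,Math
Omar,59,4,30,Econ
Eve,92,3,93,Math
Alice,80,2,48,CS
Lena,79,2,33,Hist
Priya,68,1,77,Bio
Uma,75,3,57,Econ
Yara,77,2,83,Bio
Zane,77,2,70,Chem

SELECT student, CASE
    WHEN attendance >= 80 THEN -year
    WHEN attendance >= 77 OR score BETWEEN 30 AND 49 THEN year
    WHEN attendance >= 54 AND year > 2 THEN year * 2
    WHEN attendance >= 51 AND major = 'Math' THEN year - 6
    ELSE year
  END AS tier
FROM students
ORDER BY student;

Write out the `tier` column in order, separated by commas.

-2, -3, 2, -4, 4, 1, 6, 2, 2

student=Alice: attendance >= 80 → -2
student=Eve: attendance >= 80 → -3
student=Lena: attendance >= 77 OR score BETWEEN 30 AND 49 → 2
student=Mira: attendance >= 80 → -4
student=Omar: attendance >= 77 OR score BETWEEN 30 AND 49 → 4
student=Priya: ELSE → 1
student=Uma: attendance >= 54 AND year > 2 → 6
student=Yara: attendance >= 77 OR score BETWEEN 30 AND 49 → 2
student=Zane: attendance >= 77 OR score BETWEEN 30 AND 49 → 2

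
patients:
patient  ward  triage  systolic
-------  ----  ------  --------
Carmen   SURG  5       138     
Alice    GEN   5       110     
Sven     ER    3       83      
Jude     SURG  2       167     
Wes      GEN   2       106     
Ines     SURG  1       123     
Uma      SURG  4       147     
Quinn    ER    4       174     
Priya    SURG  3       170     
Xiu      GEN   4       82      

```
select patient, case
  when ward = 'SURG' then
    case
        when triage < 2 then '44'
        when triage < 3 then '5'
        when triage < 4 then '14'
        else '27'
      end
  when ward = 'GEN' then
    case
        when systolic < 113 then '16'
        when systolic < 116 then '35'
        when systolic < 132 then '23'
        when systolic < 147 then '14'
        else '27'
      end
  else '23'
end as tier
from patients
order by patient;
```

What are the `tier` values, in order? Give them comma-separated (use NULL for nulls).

16, 27, 44, 5, 14, 23, 23, 27, 16, 16

patient=Alice: ward='GEN' → inner[systolic < 113] → 16
patient=Carmen: ward='SURG' → inner[ELSE] → 27
patient=Ines: ward='SURG' → inner[triage < 2] → 44
patient=Jude: ward='SURG' → inner[triage < 3] → 5
patient=Priya: ward='SURG' → inner[triage < 4] → 14
patient=Quinn: ward='ER' → outer ELSE → 23
patient=Sven: ward='ER' → outer ELSE → 23
patient=Uma: ward='SURG' → inner[ELSE] → 27
patient=Wes: ward='GEN' → inner[systolic < 113] → 16
patient=Xiu: ward='GEN' → inner[systolic < 113] → 16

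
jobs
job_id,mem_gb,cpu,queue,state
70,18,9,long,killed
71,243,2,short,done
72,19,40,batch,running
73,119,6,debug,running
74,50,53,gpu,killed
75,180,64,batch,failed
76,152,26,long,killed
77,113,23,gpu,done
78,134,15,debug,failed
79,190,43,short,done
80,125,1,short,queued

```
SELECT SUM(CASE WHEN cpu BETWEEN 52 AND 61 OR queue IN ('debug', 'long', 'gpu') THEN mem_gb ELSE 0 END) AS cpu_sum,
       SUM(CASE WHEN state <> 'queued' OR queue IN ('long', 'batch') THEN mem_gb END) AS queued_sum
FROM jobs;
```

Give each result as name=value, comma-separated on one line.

cpu_sum=586, queued_sum=1218

[cpu_sum: cpu BETWEEN 52 AND 61 OR queue IN ('debug', 'long', 'gpu')]
job_id=70: ✓ → 18
job_id=71: ✗
job_id=72: ✗
job_id=73: ✓ → 119
job_id=74: ✓ → 50
job_id=75: ✗
job_id=76: ✓ → 152
job_id=77: ✓ → 113
job_id=78: ✓ → 134
job_id=79: ✗
job_id=80: ✗
cpu_sum = 18 + 119 + 50 + 152 + 113 + 134 = 586
—
[queued_sum: state <> 'queued' OR queue IN ('long', 'batch')]
job_id=70: ✓ → 18
job_id=71: ✓ → 243
job_id=72: ✓ → 19
job_id=73: ✓ → 119
job_id=74: ✓ → 50
job_id=75: ✓ → 180
job_id=76: ✓ → 152
job_id=77: ✓ → 113
job_id=78: ✓ → 134
job_id=79: ✓ → 190
job_id=80: ✗
queued_sum = 18 + 243 + 19 + 119 + 50 + 180 + 152 + 113 + 134 + 190 = 1218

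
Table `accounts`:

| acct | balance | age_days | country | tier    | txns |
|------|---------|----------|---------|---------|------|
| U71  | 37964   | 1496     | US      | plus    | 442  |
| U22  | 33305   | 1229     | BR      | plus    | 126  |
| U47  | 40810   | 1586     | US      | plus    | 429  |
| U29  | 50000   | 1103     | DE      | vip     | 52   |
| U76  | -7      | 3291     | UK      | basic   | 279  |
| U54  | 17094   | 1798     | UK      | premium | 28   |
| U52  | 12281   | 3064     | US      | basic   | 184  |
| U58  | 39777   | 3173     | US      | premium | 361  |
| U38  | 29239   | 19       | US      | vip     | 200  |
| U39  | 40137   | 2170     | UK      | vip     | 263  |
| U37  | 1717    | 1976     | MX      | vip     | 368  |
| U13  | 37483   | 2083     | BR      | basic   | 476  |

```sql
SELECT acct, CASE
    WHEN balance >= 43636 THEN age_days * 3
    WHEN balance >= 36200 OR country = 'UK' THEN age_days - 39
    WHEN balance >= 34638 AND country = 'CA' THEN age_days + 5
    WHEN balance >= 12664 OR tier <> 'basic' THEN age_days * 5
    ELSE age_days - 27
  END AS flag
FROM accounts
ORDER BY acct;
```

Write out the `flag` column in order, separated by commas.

2044, 6145, 3309, 9880, 95, 2131, 1547, 3037, 1759, 3134, 1457, 3252

acct=U13: balance >= 36200 OR country = 'UK' → 2044
acct=U22: balance >= 12664 OR tier <> 'basic' → 6145
acct=U29: balance >= 43636 → 3309
acct=U37: balance >= 12664 OR tier <> 'basic' → 9880
acct=U38: balance >= 12664 OR tier <> 'basic' → 95
acct=U39: balance >= 36200 OR country = 'UK' → 2131
acct=U47: balance >= 36200 OR country = 'UK' → 1547
acct=U52: ELSE → 3037
acct=U54: balance >= 36200 OR country = 'UK' → 1759
acct=U58: balance >= 36200 OR country = 'UK' → 3134
acct=U71: balance >= 36200 OR country = 'UK' → 1457
acct=U76: balance >= 36200 OR country = 'UK' → 3252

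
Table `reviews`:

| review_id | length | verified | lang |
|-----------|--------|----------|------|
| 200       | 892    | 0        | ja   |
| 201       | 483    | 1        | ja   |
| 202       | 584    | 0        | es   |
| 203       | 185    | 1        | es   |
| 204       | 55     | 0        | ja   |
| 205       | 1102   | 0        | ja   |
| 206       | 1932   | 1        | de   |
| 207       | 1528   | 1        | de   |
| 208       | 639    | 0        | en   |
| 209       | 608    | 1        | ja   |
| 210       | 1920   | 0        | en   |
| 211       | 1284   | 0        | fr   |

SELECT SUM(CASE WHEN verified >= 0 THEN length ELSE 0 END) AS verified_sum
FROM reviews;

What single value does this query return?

11212

review_id=200: ✓ → 892
review_id=201: ✓ → 483
review_id=202: ✓ → 584
review_id=203: ✓ → 185
review_id=204: ✓ → 55
review_id=205: ✓ → 1102
review_id=206: ✓ → 1932
review_id=207: ✓ → 1528
review_id=208: ✓ → 639
review_id=209: ✓ → 608
review_id=210: ✓ → 1920
review_id=211: ✓ → 1284
verified_sum = 892 + 483 + 584 + 185 + 55 + 1102 + 1932 + 1528 + 639 + 608 + 1920 + 1284 = 11212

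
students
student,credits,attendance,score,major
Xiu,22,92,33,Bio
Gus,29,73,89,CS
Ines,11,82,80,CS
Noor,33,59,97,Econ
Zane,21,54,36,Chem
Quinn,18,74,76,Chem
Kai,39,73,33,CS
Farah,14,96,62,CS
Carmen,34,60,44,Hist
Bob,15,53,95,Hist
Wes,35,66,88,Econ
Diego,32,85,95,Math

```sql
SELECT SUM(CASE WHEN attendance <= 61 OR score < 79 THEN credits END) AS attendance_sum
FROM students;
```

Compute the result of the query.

student=Xiu: ✓ → 22
student=Gus: ✗
student=Ines: ✗
student=Noor: ✓ → 33
student=Zane: ✓ → 21
student=Quinn: ✓ → 18
student=Kai: ✓ → 39
student=Farah: ✓ → 14
student=Carmen: ✓ → 34
student=Bob: ✓ → 15
student=Wes: ✗
student=Diego: ✗
attendance_sum = 22 + 33 + 21 + 18 + 39 + 14 + 34 + 15 = 196

196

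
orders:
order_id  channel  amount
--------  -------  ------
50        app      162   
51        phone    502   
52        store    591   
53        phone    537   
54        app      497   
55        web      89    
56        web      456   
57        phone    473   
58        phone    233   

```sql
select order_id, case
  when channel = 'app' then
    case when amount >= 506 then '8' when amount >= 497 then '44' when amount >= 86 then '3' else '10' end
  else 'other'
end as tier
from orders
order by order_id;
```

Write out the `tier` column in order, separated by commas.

order_id=50: channel='app' → inner[amount >= 86] → 3
order_id=51: channel='phone' → outer ELSE → other
order_id=52: channel='store' → outer ELSE → other
order_id=53: channel='phone' → outer ELSE → other
order_id=54: channel='app' → inner[amount >= 497] → 44
order_id=55: channel='web' → outer ELSE → other
order_id=56: channel='web' → outer ELSE → other
order_id=57: channel='phone' → outer ELSE → other
order_id=58: channel='phone' → outer ELSE → other

3, other, other, other, 44, other, other, other, other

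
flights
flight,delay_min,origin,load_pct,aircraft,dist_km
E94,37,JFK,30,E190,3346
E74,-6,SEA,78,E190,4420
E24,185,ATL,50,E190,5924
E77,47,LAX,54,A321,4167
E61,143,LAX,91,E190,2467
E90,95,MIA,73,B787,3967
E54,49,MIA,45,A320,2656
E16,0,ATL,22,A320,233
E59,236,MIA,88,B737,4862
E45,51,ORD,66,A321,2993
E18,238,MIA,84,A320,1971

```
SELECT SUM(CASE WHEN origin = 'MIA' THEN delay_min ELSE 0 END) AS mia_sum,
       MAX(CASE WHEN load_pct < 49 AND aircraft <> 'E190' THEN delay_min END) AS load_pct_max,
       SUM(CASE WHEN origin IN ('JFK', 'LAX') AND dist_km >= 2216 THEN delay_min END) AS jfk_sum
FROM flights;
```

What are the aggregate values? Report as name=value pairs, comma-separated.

mia_sum=618, load_pct_max=49, jfk_sum=227

[mia_sum: origin = 'MIA']
flight=E94: ✗
flight=E74: ✗
flight=E24: ✗
flight=E77: ✗
flight=E61: ✗
flight=E90: ✓ → 95
flight=E54: ✓ → 49
flight=E16: ✗
flight=E59: ✓ → 236
flight=E45: ✗
flight=E18: ✓ → 238
mia_sum = 95 + 49 + 236 + 238 = 618
—
[load_pct_max: load_pct < 49 AND aircraft <> 'E190']
flight=E94: ✗
flight=E74: ✗
flight=E24: ✗
flight=E77: ✗
flight=E61: ✗
flight=E90: ✗
flight=E54: ✓ → 49
flight=E16: ✓ → 0
flight=E59: ✗
flight=E45: ✗
flight=E18: ✗
load_pct_max = MAX(49, 0) = 49
—
[jfk_sum: origin IN ('JFK', 'LAX') AND dist_km >= 2216]
flight=E94: ✓ → 37
flight=E74: ✗
flight=E24: ✗
flight=E77: ✓ → 47
flight=E61: ✓ → 143
flight=E90: ✗
flight=E54: ✗
flight=E16: ✗
flight=E59: ✗
flight=E45: ✗
flight=E18: ✗
jfk_sum = 37 + 47 + 143 = 227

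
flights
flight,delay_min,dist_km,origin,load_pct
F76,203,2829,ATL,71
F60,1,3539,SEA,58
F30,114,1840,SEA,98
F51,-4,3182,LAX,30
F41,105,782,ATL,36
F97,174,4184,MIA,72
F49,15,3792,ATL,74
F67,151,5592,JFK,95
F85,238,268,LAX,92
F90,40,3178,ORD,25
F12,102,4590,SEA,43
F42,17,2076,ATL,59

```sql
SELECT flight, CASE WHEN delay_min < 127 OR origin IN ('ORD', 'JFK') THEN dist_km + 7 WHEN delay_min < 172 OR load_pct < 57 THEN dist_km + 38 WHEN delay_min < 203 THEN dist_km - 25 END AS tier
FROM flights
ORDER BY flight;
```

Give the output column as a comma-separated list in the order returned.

4597, 1847, 789, 2083, 3799, 3189, 3546, 5599, NULL, NULL, 3185, 4159

flight=F12: delay_min < 127 OR origin IN ('ORD', 'JFK') → 4597
flight=F30: delay_min < 127 OR origin IN ('ORD', 'JFK') → 1847
flight=F41: delay_min < 127 OR origin IN ('ORD', 'JFK') → 789
flight=F42: delay_min < 127 OR origin IN ('ORD', 'JFK') → 2083
flight=F49: delay_min < 127 OR origin IN ('ORD', 'JFK') → 3799
flight=F51: delay_min < 127 OR origin IN ('ORD', 'JFK') → 3189
flight=F60: delay_min < 127 OR origin IN ('ORD', 'JFK') → 3546
flight=F67: delay_min < 127 OR origin IN ('ORD', 'JFK') → 5599
flight=F76: (no match → NULL) → NULL
flight=F85: (no match → NULL) → NULL
flight=F90: delay_min < 127 OR origin IN ('ORD', 'JFK') → 3185
flight=F97: delay_min < 203 → 4159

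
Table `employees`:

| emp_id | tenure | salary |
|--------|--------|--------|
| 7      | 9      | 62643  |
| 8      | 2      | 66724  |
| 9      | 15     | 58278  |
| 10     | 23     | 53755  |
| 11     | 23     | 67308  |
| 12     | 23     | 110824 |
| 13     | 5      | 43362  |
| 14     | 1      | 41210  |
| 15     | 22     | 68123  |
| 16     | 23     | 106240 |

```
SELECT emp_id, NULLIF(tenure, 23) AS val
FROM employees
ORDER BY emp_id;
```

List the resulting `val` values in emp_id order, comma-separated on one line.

emp_id=7: tenure=9 vs 23: differ → 9
emp_id=8: tenure=2 vs 23: differ → 2
emp_id=9: tenure=15 vs 23: differ → 15
emp_id=10: tenure=23 vs 23: equal → NULL
emp_id=11: tenure=23 vs 23: equal → NULL
emp_id=12: tenure=23 vs 23: equal → NULL
emp_id=13: tenure=5 vs 23: differ → 5
emp_id=14: tenure=1 vs 23: differ → 1
emp_id=15: tenure=22 vs 23: differ → 22
emp_id=16: tenure=23 vs 23: equal → NULL

9, 2, 15, NULL, NULL, NULL, 5, 1, 22, NULL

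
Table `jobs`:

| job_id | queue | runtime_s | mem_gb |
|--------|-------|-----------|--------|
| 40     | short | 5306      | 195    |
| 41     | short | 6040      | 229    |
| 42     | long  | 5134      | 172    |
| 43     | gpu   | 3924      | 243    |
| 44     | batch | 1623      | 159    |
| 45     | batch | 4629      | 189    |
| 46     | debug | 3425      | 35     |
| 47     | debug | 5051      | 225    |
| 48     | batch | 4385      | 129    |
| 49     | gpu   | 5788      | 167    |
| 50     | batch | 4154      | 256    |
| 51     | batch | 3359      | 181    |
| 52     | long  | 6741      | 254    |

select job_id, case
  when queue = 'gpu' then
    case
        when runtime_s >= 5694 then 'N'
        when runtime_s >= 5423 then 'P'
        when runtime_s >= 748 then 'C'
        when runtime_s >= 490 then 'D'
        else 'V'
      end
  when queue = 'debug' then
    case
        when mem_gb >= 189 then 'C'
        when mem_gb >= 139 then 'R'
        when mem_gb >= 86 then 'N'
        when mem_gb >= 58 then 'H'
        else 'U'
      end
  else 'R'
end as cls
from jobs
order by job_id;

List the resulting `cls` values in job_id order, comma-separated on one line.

job_id=40: queue='short' → outer ELSE → R
job_id=41: queue='short' → outer ELSE → R
job_id=42: queue='long' → outer ELSE → R
job_id=43: queue='gpu' → inner[runtime_s >= 748] → C
job_id=44: queue='batch' → outer ELSE → R
job_id=45: queue='batch' → outer ELSE → R
job_id=46: queue='debug' → inner[ELSE] → U
job_id=47: queue='debug' → inner[mem_gb >= 189] → C
job_id=48: queue='batch' → outer ELSE → R
job_id=49: queue='gpu' → inner[runtime_s >= 5694] → N
job_id=50: queue='batch' → outer ELSE → R
job_id=51: queue='batch' → outer ELSE → R
job_id=52: queue='long' → outer ELSE → R

R, R, R, C, R, R, U, C, R, N, R, R, R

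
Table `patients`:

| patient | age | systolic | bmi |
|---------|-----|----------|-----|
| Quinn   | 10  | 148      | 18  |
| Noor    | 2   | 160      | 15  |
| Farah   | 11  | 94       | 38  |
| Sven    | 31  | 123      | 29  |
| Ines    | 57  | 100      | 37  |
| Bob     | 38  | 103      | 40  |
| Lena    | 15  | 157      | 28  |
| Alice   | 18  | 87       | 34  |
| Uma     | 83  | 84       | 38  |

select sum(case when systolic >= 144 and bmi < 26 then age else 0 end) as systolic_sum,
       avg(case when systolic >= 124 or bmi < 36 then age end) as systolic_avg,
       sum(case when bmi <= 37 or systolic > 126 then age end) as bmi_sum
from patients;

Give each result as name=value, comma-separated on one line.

systolic_sum=12, systolic_avg=15.2, bmi_sum=133

[systolic_sum: systolic >= 144 and bmi < 26]
patient=Quinn: ✓ → 10
patient=Noor: ✓ → 2
patient=Farah: ✗
patient=Sven: ✗
patient=Ines: ✗
patient=Bob: ✗
patient=Lena: ✗
patient=Alice: ✗
patient=Uma: ✗
systolic_sum = 10 + 2 = 12
—
[systolic_avg: systolic >= 124 or bmi < 36]
patient=Quinn: ✓ → 10
patient=Noor: ✓ → 2
patient=Farah: ✗
patient=Sven: ✓ → 31
patient=Ines: ✗
patient=Bob: ✗
patient=Lena: ✓ → 15
patient=Alice: ✓ → 18
patient=Uma: ✗
systolic_avg = (10 + 2 + 31 + 15 + 18) / 5 = 15.2
—
[bmi_sum: bmi <= 37 or systolic > 126]
patient=Quinn: ✓ → 10
patient=Noor: ✓ → 2
patient=Farah: ✗
patient=Sven: ✓ → 31
patient=Ines: ✓ → 57
patient=Bob: ✗
patient=Lena: ✓ → 15
patient=Alice: ✓ → 18
patient=Uma: ✗
bmi_sum = 10 + 2 + 31 + 57 + 15 + 18 = 133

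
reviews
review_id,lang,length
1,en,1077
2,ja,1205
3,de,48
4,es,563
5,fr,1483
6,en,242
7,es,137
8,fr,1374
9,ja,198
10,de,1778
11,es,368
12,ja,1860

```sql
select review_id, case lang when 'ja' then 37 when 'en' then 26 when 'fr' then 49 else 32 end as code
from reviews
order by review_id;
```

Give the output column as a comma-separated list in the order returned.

review_id=1: lang='en' → 26
review_id=2: lang='ja' → 37
review_id=3: ELSE → 32
review_id=4: ELSE → 32
review_id=5: lang='fr' → 49
review_id=6: lang='en' → 26
review_id=7: ELSE → 32
review_id=8: lang='fr' → 49
review_id=9: lang='ja' → 37
review_id=10: ELSE → 32
review_id=11: ELSE → 32
review_id=12: lang='ja' → 37

26, 37, 32, 32, 49, 26, 32, 49, 37, 32, 32, 37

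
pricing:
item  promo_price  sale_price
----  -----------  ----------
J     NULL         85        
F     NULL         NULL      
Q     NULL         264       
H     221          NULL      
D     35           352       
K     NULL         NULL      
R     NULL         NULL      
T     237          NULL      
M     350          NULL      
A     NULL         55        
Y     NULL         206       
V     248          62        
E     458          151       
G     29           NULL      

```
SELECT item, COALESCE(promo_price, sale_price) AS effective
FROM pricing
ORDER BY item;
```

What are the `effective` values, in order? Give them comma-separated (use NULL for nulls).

55, 35, 458, NULL, 29, 221, 85, NULL, 350, 264, NULL, 237, 248, 206

item=A: promo_price=NULL, sale_price=55 → 55
item=D: promo_price=35 → 35
item=E: promo_price=458 → 458
item=F: promo_price=NULL, sale_price=NULL (all NULL) → NULL
item=G: promo_price=29 → 29
item=H: promo_price=221 → 221
item=J: promo_price=NULL, sale_price=85 → 85
item=K: promo_price=NULL, sale_price=NULL (all NULL) → NULL
item=M: promo_price=350 → 350
item=Q: promo_price=NULL, sale_price=264 → 264
item=R: promo_price=NULL, sale_price=NULL (all NULL) → NULL
item=T: promo_price=237 → 237
item=V: promo_price=248 → 248
item=Y: promo_price=NULL, sale_price=206 → 206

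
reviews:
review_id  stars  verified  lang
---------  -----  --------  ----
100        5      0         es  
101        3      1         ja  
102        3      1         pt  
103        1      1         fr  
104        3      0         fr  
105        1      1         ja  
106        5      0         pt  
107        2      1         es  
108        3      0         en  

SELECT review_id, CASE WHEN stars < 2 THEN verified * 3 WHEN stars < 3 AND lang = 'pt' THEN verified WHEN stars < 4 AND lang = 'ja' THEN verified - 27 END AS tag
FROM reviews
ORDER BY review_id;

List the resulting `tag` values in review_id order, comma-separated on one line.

NULL, -26, NULL, 3, NULL, 3, NULL, NULL, NULL

review_id=100: (no match → NULL) → NULL
review_id=101: stars < 4 AND lang = 'ja' → -26
review_id=102: (no match → NULL) → NULL
review_id=103: stars < 2 → 3
review_id=104: (no match → NULL) → NULL
review_id=105: stars < 2 → 3
review_id=106: (no match → NULL) → NULL
review_id=107: (no match → NULL) → NULL
review_id=108: (no match → NULL) → NULL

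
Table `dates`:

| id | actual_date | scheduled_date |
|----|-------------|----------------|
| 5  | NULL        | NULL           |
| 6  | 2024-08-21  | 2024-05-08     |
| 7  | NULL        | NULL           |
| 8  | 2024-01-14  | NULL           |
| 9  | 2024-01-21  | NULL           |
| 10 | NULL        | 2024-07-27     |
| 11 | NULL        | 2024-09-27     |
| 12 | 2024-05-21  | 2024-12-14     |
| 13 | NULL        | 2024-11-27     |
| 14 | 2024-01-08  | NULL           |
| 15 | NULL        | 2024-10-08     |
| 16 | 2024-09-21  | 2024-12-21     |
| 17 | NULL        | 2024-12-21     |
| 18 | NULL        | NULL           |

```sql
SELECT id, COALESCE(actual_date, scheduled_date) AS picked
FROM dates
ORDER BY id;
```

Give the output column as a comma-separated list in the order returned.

NULL, 2024-08-21, NULL, 2024-01-14, 2024-01-21, 2024-07-27, 2024-09-27, 2024-05-21, 2024-11-27, 2024-01-08, 2024-10-08, 2024-09-21, 2024-12-21, NULL

id=5: actual_date=NULL, scheduled_date=NULL (all NULL) → NULL
id=6: actual_date=2024-08-21 → 2024-08-21
id=7: actual_date=NULL, scheduled_date=NULL (all NULL) → NULL
id=8: actual_date=2024-01-14 → 2024-01-14
id=9: actual_date=2024-01-21 → 2024-01-21
id=10: actual_date=NULL, scheduled_date=2024-07-27 → 2024-07-27
id=11: actual_date=NULL, scheduled_date=2024-09-27 → 2024-09-27
id=12: actual_date=2024-05-21 → 2024-05-21
id=13: actual_date=NULL, scheduled_date=2024-11-27 → 2024-11-27
id=14: actual_date=2024-01-08 → 2024-01-08
id=15: actual_date=NULL, scheduled_date=2024-10-08 → 2024-10-08
id=16: actual_date=2024-09-21 → 2024-09-21
id=17: actual_date=NULL, scheduled_date=2024-12-21 → 2024-12-21
id=18: actual_date=NULL, scheduled_date=NULL (all NULL) → NULL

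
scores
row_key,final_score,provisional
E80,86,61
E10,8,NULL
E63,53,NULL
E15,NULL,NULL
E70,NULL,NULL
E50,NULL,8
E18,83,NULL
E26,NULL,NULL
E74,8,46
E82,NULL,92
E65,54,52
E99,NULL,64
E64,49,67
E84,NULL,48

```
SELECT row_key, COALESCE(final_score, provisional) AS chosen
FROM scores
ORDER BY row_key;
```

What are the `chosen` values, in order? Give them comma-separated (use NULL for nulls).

8, NULL, 83, NULL, 8, 53, 49, 54, NULL, 8, 86, 92, 48, 64

row_key=E10: final_score=8 → 8
row_key=E15: final_score=NULL, provisional=NULL (all NULL) → NULL
row_key=E18: final_score=83 → 83
row_key=E26: final_score=NULL, provisional=NULL (all NULL) → NULL
row_key=E50: final_score=NULL, provisional=8 → 8
row_key=E63: final_score=53 → 53
row_key=E64: final_score=49 → 49
row_key=E65: final_score=54 → 54
row_key=E70: final_score=NULL, provisional=NULL (all NULL) → NULL
row_key=E74: final_score=8 → 8
row_key=E80: final_score=86 → 86
row_key=E82: final_score=NULL, provisional=92 → 92
row_key=E84: final_score=NULL, provisional=48 → 48
row_key=E99: final_score=NULL, provisional=64 → 64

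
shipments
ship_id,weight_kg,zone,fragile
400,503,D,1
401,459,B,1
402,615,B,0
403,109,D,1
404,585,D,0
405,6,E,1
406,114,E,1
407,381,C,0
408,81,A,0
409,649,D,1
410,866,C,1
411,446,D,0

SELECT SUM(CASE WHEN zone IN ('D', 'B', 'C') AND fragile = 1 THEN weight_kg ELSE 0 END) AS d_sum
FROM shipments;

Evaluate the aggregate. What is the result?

ship_id=400: ✓ → 503
ship_id=401: ✓ → 459
ship_id=402: ✗
ship_id=403: ✓ → 109
ship_id=404: ✗
ship_id=405: ✗
ship_id=406: ✗
ship_id=407: ✗
ship_id=408: ✗
ship_id=409: ✓ → 649
ship_id=410: ✓ → 866
ship_id=411: ✗
d_sum = 503 + 459 + 109 + 649 + 866 = 2586

2586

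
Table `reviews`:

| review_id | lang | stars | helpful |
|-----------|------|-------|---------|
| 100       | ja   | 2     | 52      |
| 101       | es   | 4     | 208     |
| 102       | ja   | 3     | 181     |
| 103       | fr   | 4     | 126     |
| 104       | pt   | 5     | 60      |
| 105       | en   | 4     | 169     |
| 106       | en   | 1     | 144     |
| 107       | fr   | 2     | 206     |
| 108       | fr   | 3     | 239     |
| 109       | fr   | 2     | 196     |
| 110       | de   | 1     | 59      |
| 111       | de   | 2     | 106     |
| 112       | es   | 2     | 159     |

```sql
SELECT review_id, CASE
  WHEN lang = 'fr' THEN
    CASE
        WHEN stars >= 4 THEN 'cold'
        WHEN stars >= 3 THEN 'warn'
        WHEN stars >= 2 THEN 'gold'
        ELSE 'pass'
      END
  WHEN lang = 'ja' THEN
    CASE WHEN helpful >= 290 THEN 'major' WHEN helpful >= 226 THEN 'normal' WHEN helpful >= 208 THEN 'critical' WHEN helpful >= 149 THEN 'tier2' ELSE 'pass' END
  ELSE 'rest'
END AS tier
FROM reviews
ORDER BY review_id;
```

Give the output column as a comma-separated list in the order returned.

review_id=100: lang='ja' → inner[ELSE] → pass
review_id=101: lang='es' → outer ELSE → rest
review_id=102: lang='ja' → inner[helpful >= 149] → tier2
review_id=103: lang='fr' → inner[stars >= 4] → cold
review_id=104: lang='pt' → outer ELSE → rest
review_id=105: lang='en' → outer ELSE → rest
review_id=106: lang='en' → outer ELSE → rest
review_id=107: lang='fr' → inner[stars >= 2] → gold
review_id=108: lang='fr' → inner[stars >= 3] → warn
review_id=109: lang='fr' → inner[stars >= 2] → gold
review_id=110: lang='de' → outer ELSE → rest
review_id=111: lang='de' → outer ELSE → rest
review_id=112: lang='es' → outer ELSE → rest

pass, rest, tier2, cold, rest, rest, rest, gold, warn, gold, rest, rest, rest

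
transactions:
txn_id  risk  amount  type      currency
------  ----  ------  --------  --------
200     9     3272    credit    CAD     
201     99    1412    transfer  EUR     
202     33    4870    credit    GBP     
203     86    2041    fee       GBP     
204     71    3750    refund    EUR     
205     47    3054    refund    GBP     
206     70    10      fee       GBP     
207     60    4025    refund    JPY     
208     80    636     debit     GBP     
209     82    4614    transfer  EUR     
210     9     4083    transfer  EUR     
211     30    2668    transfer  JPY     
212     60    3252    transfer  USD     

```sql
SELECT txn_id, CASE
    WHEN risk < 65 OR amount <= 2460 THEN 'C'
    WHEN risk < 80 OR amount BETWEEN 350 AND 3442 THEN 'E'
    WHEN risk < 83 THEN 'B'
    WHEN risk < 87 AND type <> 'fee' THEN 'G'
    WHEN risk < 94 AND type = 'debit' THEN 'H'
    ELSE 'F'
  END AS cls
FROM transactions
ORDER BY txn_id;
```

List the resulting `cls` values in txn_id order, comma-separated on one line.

txn_id=200: risk < 65 OR amount <= 2460 → C
txn_id=201: risk < 65 OR amount <= 2460 → C
txn_id=202: risk < 65 OR amount <= 2460 → C
txn_id=203: risk < 65 OR amount <= 2460 → C
txn_id=204: risk < 80 OR amount BETWEEN 350 AND 3442 → E
txn_id=205: risk < 65 OR amount <= 2460 → C
txn_id=206: risk < 65 OR amount <= 2460 → C
txn_id=207: risk < 65 OR amount <= 2460 → C
txn_id=208: risk < 65 OR amount <= 2460 → C
txn_id=209: risk < 83 → B
txn_id=210: risk < 65 OR amount <= 2460 → C
txn_id=211: risk < 65 OR amount <= 2460 → C
txn_id=212: risk < 65 OR amount <= 2460 → C

C, C, C, C, E, C, C, C, C, B, C, C, C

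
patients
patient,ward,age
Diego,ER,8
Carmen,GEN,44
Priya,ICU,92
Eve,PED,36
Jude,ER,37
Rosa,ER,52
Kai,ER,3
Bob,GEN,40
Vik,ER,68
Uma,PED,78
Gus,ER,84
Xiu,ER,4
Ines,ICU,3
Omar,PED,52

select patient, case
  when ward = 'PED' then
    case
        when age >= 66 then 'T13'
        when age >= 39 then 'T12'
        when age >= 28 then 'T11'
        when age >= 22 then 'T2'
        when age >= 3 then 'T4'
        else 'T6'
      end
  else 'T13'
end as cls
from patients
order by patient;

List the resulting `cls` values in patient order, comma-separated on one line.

patient=Bob: ward='GEN' → outer ELSE → T13
patient=Carmen: ward='GEN' → outer ELSE → T13
patient=Diego: ward='ER' → outer ELSE → T13
patient=Eve: ward='PED' → inner[age >= 28] → T11
patient=Gus: ward='ER' → outer ELSE → T13
patient=Ines: ward='ICU' → outer ELSE → T13
patient=Jude: ward='ER' → outer ELSE → T13
patient=Kai: ward='ER' → outer ELSE → T13
patient=Omar: ward='PED' → inner[age >= 39] → T12
patient=Priya: ward='ICU' → outer ELSE → T13
patient=Rosa: ward='ER' → outer ELSE → T13
patient=Uma: ward='PED' → inner[age >= 66] → T13
patient=Vik: ward='ER' → outer ELSE → T13
patient=Xiu: ward='ER' → outer ELSE → T13

T13, T13, T13, T11, T13, T13, T13, T13, T12, T13, T13, T13, T13, T13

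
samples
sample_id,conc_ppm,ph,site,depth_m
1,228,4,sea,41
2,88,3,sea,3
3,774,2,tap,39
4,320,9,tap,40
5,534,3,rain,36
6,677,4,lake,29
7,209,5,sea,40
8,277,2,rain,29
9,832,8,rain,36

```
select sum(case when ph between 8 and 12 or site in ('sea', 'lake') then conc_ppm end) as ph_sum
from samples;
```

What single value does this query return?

sample_id=1: ✓ → 228
sample_id=2: ✓ → 88
sample_id=3: ✗
sample_id=4: ✓ → 320
sample_id=5: ✗
sample_id=6: ✓ → 677
sample_id=7: ✓ → 209
sample_id=8: ✗
sample_id=9: ✓ → 832
ph_sum = 228 + 88 + 320 + 677 + 209 + 832 = 2354

2354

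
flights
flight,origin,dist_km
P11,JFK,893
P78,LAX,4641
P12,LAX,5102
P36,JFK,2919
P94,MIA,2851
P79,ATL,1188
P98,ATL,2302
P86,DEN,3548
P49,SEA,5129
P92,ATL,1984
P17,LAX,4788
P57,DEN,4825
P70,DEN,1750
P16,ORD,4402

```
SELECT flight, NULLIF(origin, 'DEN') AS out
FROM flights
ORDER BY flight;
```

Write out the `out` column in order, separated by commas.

flight=P11: origin=JFK vs DEN: differ → JFK
flight=P12: origin=LAX vs DEN: differ → LAX
flight=P16: origin=ORD vs DEN: differ → ORD
flight=P17: origin=LAX vs DEN: differ → LAX
flight=P36: origin=JFK vs DEN: differ → JFK
flight=P49: origin=SEA vs DEN: differ → SEA
flight=P57: origin=DEN vs DEN: equal → NULL
flight=P70: origin=DEN vs DEN: equal → NULL
flight=P78: origin=LAX vs DEN: differ → LAX
flight=P79: origin=ATL vs DEN: differ → ATL
flight=P86: origin=DEN vs DEN: equal → NULL
flight=P92: origin=ATL vs DEN: differ → ATL
flight=P94: origin=MIA vs DEN: differ → MIA
flight=P98: origin=ATL vs DEN: differ → ATL

JFK, LAX, ORD, LAX, JFK, SEA, NULL, NULL, LAX, ATL, NULL, ATL, MIA, ATL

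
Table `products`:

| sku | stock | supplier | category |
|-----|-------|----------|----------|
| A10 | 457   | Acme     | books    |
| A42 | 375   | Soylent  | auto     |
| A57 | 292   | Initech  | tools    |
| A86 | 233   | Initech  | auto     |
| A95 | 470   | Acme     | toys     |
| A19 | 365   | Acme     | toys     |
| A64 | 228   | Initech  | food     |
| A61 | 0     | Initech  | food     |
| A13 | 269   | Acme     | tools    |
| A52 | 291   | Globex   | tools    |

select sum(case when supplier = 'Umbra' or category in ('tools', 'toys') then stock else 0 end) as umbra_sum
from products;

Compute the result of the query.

1687

sku=A10: ✗
sku=A42: ✗
sku=A57: ✓ → 292
sku=A86: ✗
sku=A95: ✓ → 470
sku=A19: ✓ → 365
sku=A64: ✗
sku=A61: ✗
sku=A13: ✓ → 269
sku=A52: ✓ → 291
umbra_sum = 292 + 470 + 365 + 269 + 291 = 1687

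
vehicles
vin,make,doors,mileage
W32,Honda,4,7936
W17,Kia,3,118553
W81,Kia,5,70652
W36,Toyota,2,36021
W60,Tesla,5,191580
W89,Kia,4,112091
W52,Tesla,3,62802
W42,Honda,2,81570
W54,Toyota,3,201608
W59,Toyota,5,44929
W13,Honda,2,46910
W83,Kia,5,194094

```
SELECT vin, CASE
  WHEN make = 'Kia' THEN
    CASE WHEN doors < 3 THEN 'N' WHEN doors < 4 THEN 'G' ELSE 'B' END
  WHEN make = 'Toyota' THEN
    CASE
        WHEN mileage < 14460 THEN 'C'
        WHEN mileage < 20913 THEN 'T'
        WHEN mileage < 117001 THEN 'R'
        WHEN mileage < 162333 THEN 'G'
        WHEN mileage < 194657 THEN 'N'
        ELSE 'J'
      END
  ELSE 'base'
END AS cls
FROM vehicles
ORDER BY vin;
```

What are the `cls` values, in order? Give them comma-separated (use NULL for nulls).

vin=W13: make='Honda' → outer ELSE → base
vin=W17: make='Kia' → inner[doors < 4] → G
vin=W32: make='Honda' → outer ELSE → base
vin=W36: make='Toyota' → inner[mileage < 117001] → R
vin=W42: make='Honda' → outer ELSE → base
vin=W52: make='Tesla' → outer ELSE → base
vin=W54: make='Toyota' → inner[ELSE] → J
vin=W59: make='Toyota' → inner[mileage < 117001] → R
vin=W60: make='Tesla' → outer ELSE → base
vin=W81: make='Kia' → inner[ELSE] → B
vin=W83: make='Kia' → inner[ELSE] → B
vin=W89: make='Kia' → inner[ELSE] → B

base, G, base, R, base, base, J, R, base, B, B, B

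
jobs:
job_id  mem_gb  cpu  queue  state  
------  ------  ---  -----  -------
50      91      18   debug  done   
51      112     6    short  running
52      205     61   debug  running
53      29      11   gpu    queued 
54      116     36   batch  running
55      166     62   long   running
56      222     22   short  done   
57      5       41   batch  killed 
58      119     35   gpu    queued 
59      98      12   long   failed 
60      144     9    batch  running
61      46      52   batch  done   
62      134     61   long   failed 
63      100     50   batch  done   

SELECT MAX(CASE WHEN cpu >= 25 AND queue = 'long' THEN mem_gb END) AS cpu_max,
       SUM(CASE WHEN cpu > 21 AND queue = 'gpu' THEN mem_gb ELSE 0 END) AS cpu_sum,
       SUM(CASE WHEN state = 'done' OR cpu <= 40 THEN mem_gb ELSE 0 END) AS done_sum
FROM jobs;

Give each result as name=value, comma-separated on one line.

cpu_max=166, cpu_sum=119, done_sum=1077

[cpu_max: cpu >= 25 AND queue = 'long']
job_id=50: ✗
job_id=51: ✗
job_id=52: ✗
job_id=53: ✗
job_id=54: ✗
job_id=55: ✓ → 166
job_id=56: ✗
job_id=57: ✗
job_id=58: ✗
job_id=59: ✗
job_id=60: ✗
job_id=61: ✗
job_id=62: ✓ → 134
job_id=63: ✗
cpu_max = MAX(166, 134) = 166
—
[cpu_sum: cpu > 21 AND queue = 'gpu']
job_id=50: ✗
job_id=51: ✗
job_id=52: ✗
job_id=53: ✗
job_id=54: ✗
job_id=55: ✗
job_id=56: ✗
job_id=57: ✗
job_id=58: ✓ → 119
job_id=59: ✗
job_id=60: ✗
job_id=61: ✗
job_id=62: ✗
job_id=63: ✗
cpu_sum = 119
—
[done_sum: state = 'done' OR cpu <= 40]
job_id=50: ✓ → 91
job_id=51: ✓ → 112
job_id=52: ✗
job_id=53: ✓ → 29
job_id=54: ✓ → 116
job_id=55: ✗
job_id=56: ✓ → 222
job_id=57: ✗
job_id=58: ✓ → 119
job_id=59: ✓ → 98
job_id=60: ✓ → 144
job_id=61: ✓ → 46
job_id=62: ✗
job_id=63: ✓ → 100
done_sum = 91 + 112 + 29 + 116 + 222 + 119 + 98 + 144 + 46 + 100 = 1077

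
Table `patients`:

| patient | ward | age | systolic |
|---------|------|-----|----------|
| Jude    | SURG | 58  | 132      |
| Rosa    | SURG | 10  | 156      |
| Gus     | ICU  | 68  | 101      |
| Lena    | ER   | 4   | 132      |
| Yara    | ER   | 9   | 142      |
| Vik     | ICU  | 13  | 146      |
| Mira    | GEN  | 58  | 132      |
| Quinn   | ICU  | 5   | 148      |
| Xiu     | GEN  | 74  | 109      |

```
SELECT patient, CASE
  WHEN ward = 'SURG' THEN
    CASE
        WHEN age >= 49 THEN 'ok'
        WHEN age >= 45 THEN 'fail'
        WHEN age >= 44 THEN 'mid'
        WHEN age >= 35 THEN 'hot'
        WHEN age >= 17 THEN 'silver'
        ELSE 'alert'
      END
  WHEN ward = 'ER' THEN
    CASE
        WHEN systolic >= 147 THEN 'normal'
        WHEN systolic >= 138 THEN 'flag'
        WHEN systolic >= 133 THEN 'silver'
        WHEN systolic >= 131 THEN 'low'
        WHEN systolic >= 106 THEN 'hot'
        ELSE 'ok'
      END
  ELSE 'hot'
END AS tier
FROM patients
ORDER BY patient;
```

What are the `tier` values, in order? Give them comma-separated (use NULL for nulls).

patient=Gus: ward='ICU' → outer ELSE → hot
patient=Jude: ward='SURG' → inner[age >= 49] → ok
patient=Lena: ward='ER' → inner[systolic >= 131] → low
patient=Mira: ward='GEN' → outer ELSE → hot
patient=Quinn: ward='ICU' → outer ELSE → hot
patient=Rosa: ward='SURG' → inner[ELSE] → alert
patient=Vik: ward='ICU' → outer ELSE → hot
patient=Xiu: ward='GEN' → outer ELSE → hot
patient=Yara: ward='ER' → inner[systolic >= 138] → flag

hot, ok, low, hot, hot, alert, hot, hot, flag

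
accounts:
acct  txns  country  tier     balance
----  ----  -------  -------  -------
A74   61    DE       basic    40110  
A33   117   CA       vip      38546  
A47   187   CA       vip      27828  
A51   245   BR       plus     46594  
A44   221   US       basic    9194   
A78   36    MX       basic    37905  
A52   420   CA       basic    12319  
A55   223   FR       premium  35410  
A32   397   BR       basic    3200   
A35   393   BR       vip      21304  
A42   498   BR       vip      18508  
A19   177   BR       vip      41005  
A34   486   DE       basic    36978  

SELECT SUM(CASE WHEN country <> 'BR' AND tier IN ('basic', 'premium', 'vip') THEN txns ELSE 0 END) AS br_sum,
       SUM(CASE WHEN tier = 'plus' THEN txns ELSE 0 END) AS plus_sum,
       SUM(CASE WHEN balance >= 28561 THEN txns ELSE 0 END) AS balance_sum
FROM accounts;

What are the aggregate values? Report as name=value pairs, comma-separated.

[br_sum: country <> 'BR' AND tier IN ('basic', 'premium', 'vip')]
acct=A74: ✓ → 61
acct=A33: ✓ → 117
acct=A47: ✓ → 187
acct=A51: ✗
acct=A44: ✓ → 221
acct=A78: ✓ → 36
acct=A52: ✓ → 420
acct=A55: ✓ → 223
acct=A32: ✗
acct=A35: ✗
acct=A42: ✗
acct=A19: ✗
acct=A34: ✓ → 486
br_sum = 61 + 117 + 187 + 221 + 36 + 420 + 223 + 486 = 1751
—
[plus_sum: tier = 'plus']
acct=A74: ✗
acct=A33: ✗
acct=A47: ✗
acct=A51: ✓ → 245
acct=A44: ✗
acct=A78: ✗
acct=A52: ✗
acct=A55: ✗
acct=A32: ✗
acct=A35: ✗
acct=A42: ✗
acct=A19: ✗
acct=A34: ✗
plus_sum = 245
—
[balance_sum: balance >= 28561]
acct=A74: ✓ → 61
acct=A33: ✓ → 117
acct=A47: ✗
acct=A51: ✓ → 245
acct=A44: ✗
acct=A78: ✓ → 36
acct=A52: ✗
acct=A55: ✓ → 223
acct=A32: ✗
acct=A35: ✗
acct=A42: ✗
acct=A19: ✓ → 177
acct=A34: ✓ → 486
balance_sum = 61 + 117 + 245 + 36 + 223 + 177 + 486 = 1345

br_sum=1751, plus_sum=245, balance_sum=1345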